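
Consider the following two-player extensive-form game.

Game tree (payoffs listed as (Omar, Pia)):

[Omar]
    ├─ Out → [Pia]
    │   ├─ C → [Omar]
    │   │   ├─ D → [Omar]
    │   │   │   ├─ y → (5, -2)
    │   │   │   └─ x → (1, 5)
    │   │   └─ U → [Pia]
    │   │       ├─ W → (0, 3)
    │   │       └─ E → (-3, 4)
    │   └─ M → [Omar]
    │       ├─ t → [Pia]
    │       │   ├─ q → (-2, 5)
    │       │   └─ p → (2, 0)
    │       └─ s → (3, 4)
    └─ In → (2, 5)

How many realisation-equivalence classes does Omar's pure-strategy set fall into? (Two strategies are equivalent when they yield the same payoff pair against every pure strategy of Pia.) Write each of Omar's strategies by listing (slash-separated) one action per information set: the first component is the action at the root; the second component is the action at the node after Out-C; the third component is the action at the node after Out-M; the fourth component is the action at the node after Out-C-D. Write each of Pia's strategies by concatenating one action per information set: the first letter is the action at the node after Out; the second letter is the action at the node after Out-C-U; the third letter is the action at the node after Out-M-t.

7

Omar has 16 pure strategies: Out/D/t/y, Out/D/t/x, Out/D/s/y, Out/D/s/x, Out/U/t/y, Out/U/t/x, Out/U/s/y, Out/U/s/x, In/D/t/y, In/D/t/x, In/D/s/y, In/D/s/x, In/U/t/y, In/U/t/x, In/U/s/y, In/U/s/x. Columns: CWq, CWp, CEq, CEp, MWq, MWp, MEq, MEp.
{Out/D/t/y} → row (5,-2) (5,-2) (5,-2) (5,-2) (-2,5) (2,0) (-2,5) (2,0)
{Out/D/t/x} → row (1,5) (1,5) (1,5) (1,5) (-2,5) (2,0) (-2,5) (2,0)
{Out/D/s/y} → row (5,-2) (5,-2) (5,-2) (5,-2) (3,4) (3,4) (3,4) (3,4)
{Out/D/s/x} → row (1,5) (1,5) (1,5) (1,5) (3,4) (3,4) (3,4) (3,4)
{Out/U/t/y, Out/U/t/x} → row (0,3) (0,3) (-3,4) (-3,4) (-2,5) (2,0) (-2,5) (2,0)
{Out/U/s/y, Out/U/s/x} → row (0,3) (0,3) (-3,4) (-3,4) (3,4) (3,4) (3,4) (3,4)
{In/D/t/y, In/D/t/x, In/D/s/y, In/D/s/x, In/U/t/y, In/U/t/x, In/U/s/y, In/U/s/x} → row (2,5) (2,5) (2,5) (2,5) (2,5) (2,5) (2,5) (2,5)
That's 7 distinct rows out of 16 strategies.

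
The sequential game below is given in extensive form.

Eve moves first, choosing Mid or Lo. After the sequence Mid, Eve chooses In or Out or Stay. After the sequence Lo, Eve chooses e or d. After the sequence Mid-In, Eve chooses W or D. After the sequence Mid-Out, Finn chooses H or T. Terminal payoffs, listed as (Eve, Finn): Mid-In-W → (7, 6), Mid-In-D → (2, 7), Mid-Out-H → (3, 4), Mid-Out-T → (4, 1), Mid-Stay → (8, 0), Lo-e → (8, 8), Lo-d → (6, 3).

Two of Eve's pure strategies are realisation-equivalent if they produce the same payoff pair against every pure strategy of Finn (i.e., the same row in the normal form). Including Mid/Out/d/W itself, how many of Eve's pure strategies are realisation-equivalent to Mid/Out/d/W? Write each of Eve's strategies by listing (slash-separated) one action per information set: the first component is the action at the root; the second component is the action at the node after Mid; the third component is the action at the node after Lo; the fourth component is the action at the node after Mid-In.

4

Row for Mid/Out/d/W (columns H, T): (3,4) (4,1).
Under Mid/Out/d/W, Eve's choice at the node after Lo and at the node after Mid-In can never be reached regardless of what Finn does, so varying those choices leaves every outcome unchanged.
Holding the reachable choices fixed and varying the unreachable ones freely already gives 2 × 2 = 4 equivalent strategies.
No other strategy reproduces this row, so those 4 are the full class: Mid/Out/e/W, Mid/Out/e/D, Mid/Out/d/W, Mid/Out/d/D.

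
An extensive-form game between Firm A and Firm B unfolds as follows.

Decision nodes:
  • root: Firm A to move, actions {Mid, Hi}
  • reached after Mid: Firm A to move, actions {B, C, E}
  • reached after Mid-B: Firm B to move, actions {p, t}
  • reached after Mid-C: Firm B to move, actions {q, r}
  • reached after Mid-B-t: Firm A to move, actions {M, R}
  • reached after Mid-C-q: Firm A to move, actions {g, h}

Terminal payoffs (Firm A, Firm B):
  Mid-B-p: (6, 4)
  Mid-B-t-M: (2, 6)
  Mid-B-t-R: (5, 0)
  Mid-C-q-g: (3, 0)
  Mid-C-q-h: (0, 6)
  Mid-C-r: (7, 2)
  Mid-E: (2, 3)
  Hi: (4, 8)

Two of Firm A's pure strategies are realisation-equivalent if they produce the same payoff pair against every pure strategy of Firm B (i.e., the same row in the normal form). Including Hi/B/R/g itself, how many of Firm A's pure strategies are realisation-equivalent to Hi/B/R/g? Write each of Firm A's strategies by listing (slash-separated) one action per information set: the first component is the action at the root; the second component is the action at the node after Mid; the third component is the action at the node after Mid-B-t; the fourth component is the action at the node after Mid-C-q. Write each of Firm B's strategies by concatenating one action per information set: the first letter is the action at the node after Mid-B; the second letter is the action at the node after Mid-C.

12

Row for Hi/B/R/g (columns pq, pr, tq, tr): (4,8) (4,8) (4,8) (4,8).
Under Hi/B/R/g, Firm A's choice at the node after Mid and at the node after Mid-B-t and at the node after Mid-C-q can never be reached regardless of what Firm B does, so varying those choices leaves every outcome unchanged.
Holding the reachable choices fixed and varying the unreachable ones freely already gives 3 × 2 × 2 = 12 equivalent strategies.
No other strategy reproduces this row, so those 12 are the full class: Hi/B/M/g, Hi/B/M/h, Hi/B/R/g, Hi/B/R/h, Hi/C/M/g, Hi/C/M/h, Hi/C/R/g, Hi/C/R/h, Hi/E/M/g, Hi/E/M/h, Hi/E/R/g, Hi/E/R/h.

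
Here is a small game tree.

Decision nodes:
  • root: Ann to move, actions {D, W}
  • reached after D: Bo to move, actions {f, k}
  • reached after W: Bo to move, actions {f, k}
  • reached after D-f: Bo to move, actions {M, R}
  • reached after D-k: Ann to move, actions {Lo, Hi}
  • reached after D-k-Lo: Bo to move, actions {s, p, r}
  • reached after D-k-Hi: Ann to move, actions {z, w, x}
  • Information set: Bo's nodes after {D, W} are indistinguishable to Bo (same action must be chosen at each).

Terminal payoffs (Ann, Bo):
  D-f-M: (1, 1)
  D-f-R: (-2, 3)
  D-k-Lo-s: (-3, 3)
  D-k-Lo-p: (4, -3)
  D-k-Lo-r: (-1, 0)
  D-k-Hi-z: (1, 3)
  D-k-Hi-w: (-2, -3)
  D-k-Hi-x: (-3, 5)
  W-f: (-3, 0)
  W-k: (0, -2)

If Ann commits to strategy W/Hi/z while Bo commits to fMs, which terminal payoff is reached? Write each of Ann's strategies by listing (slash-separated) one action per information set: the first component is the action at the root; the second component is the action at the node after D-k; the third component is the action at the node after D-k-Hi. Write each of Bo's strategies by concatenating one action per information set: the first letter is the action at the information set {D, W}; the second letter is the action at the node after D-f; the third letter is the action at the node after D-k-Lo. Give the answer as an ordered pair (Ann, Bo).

Trace the play path from the root:
  Ann plays W
  Bo plays f at [W]
→ terminal payoff (-3, 0).
(Ann's choice at the node after D-k is never reached on this path, so it doesn't affect the outcome.)

(-3, 0)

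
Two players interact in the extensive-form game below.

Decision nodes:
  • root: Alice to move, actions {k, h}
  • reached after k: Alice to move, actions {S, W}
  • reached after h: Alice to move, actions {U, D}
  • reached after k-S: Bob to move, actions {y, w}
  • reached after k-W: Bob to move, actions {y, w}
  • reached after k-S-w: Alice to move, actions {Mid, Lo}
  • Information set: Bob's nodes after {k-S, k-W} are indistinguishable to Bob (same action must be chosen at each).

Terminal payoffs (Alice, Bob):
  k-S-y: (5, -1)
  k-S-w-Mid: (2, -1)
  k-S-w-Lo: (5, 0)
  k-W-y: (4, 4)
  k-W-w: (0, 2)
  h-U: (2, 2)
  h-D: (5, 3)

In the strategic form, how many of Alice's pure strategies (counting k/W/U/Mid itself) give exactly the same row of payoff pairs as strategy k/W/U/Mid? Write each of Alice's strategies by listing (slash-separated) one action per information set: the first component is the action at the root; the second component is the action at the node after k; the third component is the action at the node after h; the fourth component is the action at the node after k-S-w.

4

Row for k/W/U/Mid (columns y, w): (4,4) (0,2).
Under k/W/U/Mid, Alice's choice at the node after h and at the node after k-S-w can never be reached regardless of what Bob does, so varying those choices leaves every outcome unchanged.
Holding the reachable choices fixed and varying the unreachable ones freely already gives 2 × 2 = 4 equivalent strategies.
No other strategy reproduces this row, so those 4 are the full class: k/W/U/Mid, k/W/U/Lo, k/W/D/Mid, k/W/D/Lo.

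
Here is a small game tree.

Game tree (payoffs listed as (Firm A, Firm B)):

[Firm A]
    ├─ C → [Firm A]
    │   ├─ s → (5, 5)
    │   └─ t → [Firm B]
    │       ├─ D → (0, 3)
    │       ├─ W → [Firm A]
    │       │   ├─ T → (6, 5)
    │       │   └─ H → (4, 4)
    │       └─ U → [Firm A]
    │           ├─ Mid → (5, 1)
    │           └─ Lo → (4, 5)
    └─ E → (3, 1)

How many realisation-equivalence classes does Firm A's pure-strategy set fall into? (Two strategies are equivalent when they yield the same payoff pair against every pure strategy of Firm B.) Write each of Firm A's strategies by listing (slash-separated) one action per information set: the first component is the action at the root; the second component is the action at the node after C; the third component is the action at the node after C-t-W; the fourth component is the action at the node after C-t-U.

6

Firm A has 16 pure strategies: C/s/T/Mid, C/s/T/Lo, C/s/H/Mid, C/s/H/Lo, C/t/T/Mid, C/t/T/Lo, C/t/H/Mid, C/t/H/Lo, E/s/T/Mid, E/s/T/Lo, E/s/H/Mid, E/s/H/Lo, E/t/T/Mid, E/t/T/Lo, E/t/H/Mid, E/t/H/Lo. Columns: D, W, U.
{C/s/T/Mid, C/s/T/Lo, C/s/H/Mid, C/s/H/Lo} → row (5,5) (5,5) (5,5)
{C/t/T/Mid} → row (0,3) (6,5) (5,1)
{C/t/T/Lo} → row (0,3) (6,5) (4,5)
{C/t/H/Mid} → row (0,3) (4,4) (5,1)
{C/t/H/Lo} → row (0,3) (4,4) (4,5)
{E/s/T/Mid, E/s/T/Lo, E/s/H/Mid, E/s/H/Lo, E/t/T/Mid, E/t/T/Lo, E/t/H/Mid, E/t/H/Lo} → row (3,1) (3,1) (3,1)
That's 6 distinct rows out of 16 strategies.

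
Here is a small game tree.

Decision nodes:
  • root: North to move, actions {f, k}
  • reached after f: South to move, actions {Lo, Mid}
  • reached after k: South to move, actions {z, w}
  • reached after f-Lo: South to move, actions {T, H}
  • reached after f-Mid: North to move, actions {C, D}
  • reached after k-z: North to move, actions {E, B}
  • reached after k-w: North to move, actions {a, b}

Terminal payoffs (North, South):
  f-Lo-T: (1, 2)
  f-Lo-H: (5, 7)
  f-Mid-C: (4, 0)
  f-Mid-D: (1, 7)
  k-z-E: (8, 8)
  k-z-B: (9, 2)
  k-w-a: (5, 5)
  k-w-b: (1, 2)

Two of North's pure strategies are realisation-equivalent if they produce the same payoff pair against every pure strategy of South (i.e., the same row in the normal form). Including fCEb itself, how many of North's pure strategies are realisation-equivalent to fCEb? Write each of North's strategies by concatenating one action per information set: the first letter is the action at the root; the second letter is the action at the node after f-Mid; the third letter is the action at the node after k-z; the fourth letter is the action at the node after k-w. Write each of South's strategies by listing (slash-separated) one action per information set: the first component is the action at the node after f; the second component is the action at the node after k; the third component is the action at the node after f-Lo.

4

Row for fCEb (columns Lo/z/T, Lo/z/H, Lo/w/T, Lo/w/H, Mid/z/T, Mid/z/H, Mid/w/T, Mid/w/H): (1,2) (5,7) (1,2) (5,7) (4,0) (4,0) (4,0) (4,0).
Under fCEb, North's choice at the node after k-z and at the node after k-w can never be reached regardless of what South does, so varying those choices leaves every outcome unchanged.
Holding the reachable choices fixed and varying the unreachable ones freely already gives 2 × 2 = 4 equivalent strategies.
No other strategy reproduces this row, so those 4 are the full class: fCEa, fCEb, fCBa, fCBb.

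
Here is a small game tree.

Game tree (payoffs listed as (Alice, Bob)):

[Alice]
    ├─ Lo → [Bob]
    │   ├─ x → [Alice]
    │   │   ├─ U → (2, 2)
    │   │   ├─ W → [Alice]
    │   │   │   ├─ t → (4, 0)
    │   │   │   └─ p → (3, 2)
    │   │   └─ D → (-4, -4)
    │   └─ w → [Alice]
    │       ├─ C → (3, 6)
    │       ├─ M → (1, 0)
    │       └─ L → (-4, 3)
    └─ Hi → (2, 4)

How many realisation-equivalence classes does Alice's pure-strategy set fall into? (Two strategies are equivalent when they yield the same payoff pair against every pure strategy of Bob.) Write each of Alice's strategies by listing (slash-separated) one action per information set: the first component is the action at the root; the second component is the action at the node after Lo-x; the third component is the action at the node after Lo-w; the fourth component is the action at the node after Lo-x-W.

13

Alice has 36 pure strategies: Lo/U/C/t, Lo/U/C/p, Lo/U/M/t, Lo/U/M/p, Lo/U/L/t, Lo/U/L/p, Lo/W/C/t, Lo/W/C/p, Lo/W/M/t, Lo/W/M/p, Lo/W/L/t, Lo/W/L/p, Lo/D/C/t, Lo/D/C/p, Lo/D/M/t, Lo/D/M/p, Lo/D/L/t, Lo/D/L/p, Hi/U/C/t, Hi/U/C/p, Hi/U/M/t, Hi/U/M/p, Hi/U/L/t, Hi/U/L/p, Hi/W/C/t, Hi/W/C/p, Hi/W/M/t, Hi/W/M/p, Hi/W/L/t, Hi/W/L/p, Hi/D/C/t, Hi/D/C/p, Hi/D/M/t, Hi/D/M/p, Hi/D/L/t, Hi/D/L/p. Columns: x, w.
{Lo/U/C/t, Lo/U/C/p} → row (2,2) (3,6)
{Lo/U/M/t, Lo/U/M/p} → row (2,2) (1,0)
{Lo/U/L/t, Lo/U/L/p} → row (2,2) (-4,3)
{Lo/W/C/t} → row (4,0) (3,6)
{Lo/W/C/p} → row (3,2) (3,6)
{Lo/W/M/t} → row (4,0) (1,0)
{Lo/W/M/p} → row (3,2) (1,0)
{Lo/W/L/t} → row (4,0) (-4,3)
{Lo/W/L/p} → row (3,2) (-4,3)
{Lo/D/C/t, Lo/D/C/p} → row (-4,-4) (3,6)
{Lo/D/M/t, Lo/D/M/p} → row (-4,-4) (1,0)
{Lo/D/L/t, Lo/D/L/p} → row (-4,-4) (-4,3)
{Hi/U/C/t, Hi/U/C/p, Hi/U/M/t, Hi/U/M/p, Hi/U/L/t, Hi/U/L/p, Hi/W/C/t, Hi/W/C/p, Hi/W/M/t, Hi/W/M/p, Hi/W/L/t, Hi/W/L/p, Hi/D/C/t, Hi/D/C/p, Hi/D/M/t, Hi/D/M/p, Hi/D/L/t, Hi/D/L/p} → row (2,4) (2,4)
That's 13 distinct rows out of 36 strategies.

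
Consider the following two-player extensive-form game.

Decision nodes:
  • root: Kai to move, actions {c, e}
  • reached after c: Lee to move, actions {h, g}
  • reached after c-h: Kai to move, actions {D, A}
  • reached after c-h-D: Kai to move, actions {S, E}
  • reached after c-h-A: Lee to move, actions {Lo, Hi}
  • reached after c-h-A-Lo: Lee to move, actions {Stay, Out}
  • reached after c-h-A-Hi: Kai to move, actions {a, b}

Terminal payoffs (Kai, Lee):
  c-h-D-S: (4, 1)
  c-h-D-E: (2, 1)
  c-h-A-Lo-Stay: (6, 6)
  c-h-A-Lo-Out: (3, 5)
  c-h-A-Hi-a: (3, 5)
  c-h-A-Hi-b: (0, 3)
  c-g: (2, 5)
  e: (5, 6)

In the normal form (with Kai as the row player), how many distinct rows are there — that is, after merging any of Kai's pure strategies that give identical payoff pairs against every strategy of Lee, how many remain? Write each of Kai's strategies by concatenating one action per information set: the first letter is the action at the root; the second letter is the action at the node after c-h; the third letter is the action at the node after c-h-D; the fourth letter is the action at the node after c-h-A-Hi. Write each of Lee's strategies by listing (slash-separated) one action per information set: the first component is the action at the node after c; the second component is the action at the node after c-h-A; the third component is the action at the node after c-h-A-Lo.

5

Kai has 16 pure strategies: cDSa, cDSb, cDEa, cDEb, cASa, cASb, cAEa, cAEb, eDSa, eDSb, eDEa, eDEb, eASa, eASb, eAEa, eAEb. Columns: h/Lo/Stay, h/Lo/Out, h/Hi/Stay, h/Hi/Out, g/Lo/Stay, g/Lo/Out, g/Hi/Stay, g/Hi/Out.
{cDSa, cDSb} → row (4,1) (4,1) (4,1) (4,1) (2,5) (2,5) (2,5) (2,5)
{cDEa, cDEb} → row (2,1) (2,1) (2,1) (2,1) (2,5) (2,5) (2,5) (2,5)
{cASa, cAEa} → row (6,6) (3,5) (3,5) (3,5) (2,5) (2,5) (2,5) (2,5)
{cASb, cAEb} → row (6,6) (3,5) (0,3) (0,3) (2,5) (2,5) (2,5) (2,5)
{eDSa, eDSb, eDEa, eDEb, eASa, eASb, eAEa, eAEb} → row (5,6) (5,6) (5,6) (5,6) (5,6) (5,6) (5,6) (5,6)
That's 5 distinct rows out of 16 strategies.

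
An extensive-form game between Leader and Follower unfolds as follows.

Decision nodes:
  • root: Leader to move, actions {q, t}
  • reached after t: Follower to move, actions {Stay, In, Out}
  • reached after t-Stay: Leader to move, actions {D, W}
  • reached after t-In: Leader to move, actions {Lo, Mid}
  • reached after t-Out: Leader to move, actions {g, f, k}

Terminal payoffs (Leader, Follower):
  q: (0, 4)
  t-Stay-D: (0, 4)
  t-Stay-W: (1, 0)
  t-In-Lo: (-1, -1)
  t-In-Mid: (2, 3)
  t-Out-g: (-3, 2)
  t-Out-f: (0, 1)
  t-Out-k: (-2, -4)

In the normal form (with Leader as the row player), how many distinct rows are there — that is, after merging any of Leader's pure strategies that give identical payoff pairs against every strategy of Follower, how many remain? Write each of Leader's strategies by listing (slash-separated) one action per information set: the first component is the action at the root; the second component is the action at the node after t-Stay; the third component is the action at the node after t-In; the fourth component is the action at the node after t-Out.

Leader has 24 pure strategies: q/D/Lo/g, q/D/Lo/f, q/D/Lo/k, q/D/Mid/g, q/D/Mid/f, q/D/Mid/k, q/W/Lo/g, q/W/Lo/f, q/W/Lo/k, q/W/Mid/g, q/W/Mid/f, q/W/Mid/k, t/D/Lo/g, t/D/Lo/f, t/D/Lo/k, t/D/Mid/g, t/D/Mid/f, t/D/Mid/k, t/W/Lo/g, t/W/Lo/f, t/W/Lo/k, t/W/Mid/g, t/W/Mid/f, t/W/Mid/k. Columns: Stay, In, Out.
{q/D/Lo/g, q/D/Lo/f, q/D/Lo/k, q/D/Mid/g, q/D/Mid/f, q/D/Mid/k, q/W/Lo/g, q/W/Lo/f, q/W/Lo/k, q/W/Mid/g, q/W/Mid/f, q/W/Mid/k} → row (0,4) (0,4) (0,4)
{t/D/Lo/g} → row (0,4) (-1,-1) (-3,2)
{t/D/Lo/f} → row (0,4) (-1,-1) (0,1)
{t/D/Lo/k} → row (0,4) (-1,-1) (-2,-4)
{t/D/Mid/g} → row (0,4) (2,3) (-3,2)
{t/D/Mid/f} → row (0,4) (2,3) (0,1)
{t/D/Mid/k} → row (0,4) (2,3) (-2,-4)
{t/W/Lo/g} → row (1,0) (-1,-1) (-3,2)
{t/W/Lo/f} → row (1,0) (-1,-1) (0,1)
{t/W/Lo/k} → row (1,0) (-1,-1) (-2,-4)
{t/W/Mid/g} → row (1,0) (2,3) (-3,2)
{t/W/Mid/f} → row (1,0) (2,3) (0,1)
{t/W/Mid/k} → row (1,0) (2,3) (-2,-4)
That's 13 distinct rows out of 24 strategies.

13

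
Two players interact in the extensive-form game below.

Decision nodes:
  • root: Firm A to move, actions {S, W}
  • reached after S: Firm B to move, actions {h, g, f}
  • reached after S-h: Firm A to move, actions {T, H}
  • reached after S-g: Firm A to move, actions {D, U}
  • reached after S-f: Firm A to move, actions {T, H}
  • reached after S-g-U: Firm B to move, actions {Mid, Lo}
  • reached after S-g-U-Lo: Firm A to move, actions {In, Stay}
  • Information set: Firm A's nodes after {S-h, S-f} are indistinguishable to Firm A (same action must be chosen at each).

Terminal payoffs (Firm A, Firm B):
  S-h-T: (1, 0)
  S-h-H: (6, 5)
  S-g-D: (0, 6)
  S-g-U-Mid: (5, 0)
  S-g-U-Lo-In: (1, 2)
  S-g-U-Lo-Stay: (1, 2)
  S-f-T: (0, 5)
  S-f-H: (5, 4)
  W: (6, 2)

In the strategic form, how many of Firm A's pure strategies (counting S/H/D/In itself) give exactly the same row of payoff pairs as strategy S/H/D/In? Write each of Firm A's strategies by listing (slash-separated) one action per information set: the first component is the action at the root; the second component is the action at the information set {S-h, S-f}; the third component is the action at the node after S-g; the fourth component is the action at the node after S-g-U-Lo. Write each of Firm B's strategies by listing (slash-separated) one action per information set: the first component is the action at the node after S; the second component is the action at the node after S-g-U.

2

Row for S/H/D/In (columns h/Mid, h/Lo, g/Mid, g/Lo, f/Mid, f/Lo): (6,5) (6,5) (0,6) (0,6) (5,4) (5,4).
Under S/H/D/In, Firm A's choice at the node after S-g-U-Lo can never be reached regardless of what Firm B does, so varying those choices leaves every outcome unchanged.
Holding the reachable choices fixed and varying the unreachable one freely already gives 2 equivalent strategies.
No other strategy reproduces this row, so those 2 are the full class: S/H/D/In, S/H/D/Stay.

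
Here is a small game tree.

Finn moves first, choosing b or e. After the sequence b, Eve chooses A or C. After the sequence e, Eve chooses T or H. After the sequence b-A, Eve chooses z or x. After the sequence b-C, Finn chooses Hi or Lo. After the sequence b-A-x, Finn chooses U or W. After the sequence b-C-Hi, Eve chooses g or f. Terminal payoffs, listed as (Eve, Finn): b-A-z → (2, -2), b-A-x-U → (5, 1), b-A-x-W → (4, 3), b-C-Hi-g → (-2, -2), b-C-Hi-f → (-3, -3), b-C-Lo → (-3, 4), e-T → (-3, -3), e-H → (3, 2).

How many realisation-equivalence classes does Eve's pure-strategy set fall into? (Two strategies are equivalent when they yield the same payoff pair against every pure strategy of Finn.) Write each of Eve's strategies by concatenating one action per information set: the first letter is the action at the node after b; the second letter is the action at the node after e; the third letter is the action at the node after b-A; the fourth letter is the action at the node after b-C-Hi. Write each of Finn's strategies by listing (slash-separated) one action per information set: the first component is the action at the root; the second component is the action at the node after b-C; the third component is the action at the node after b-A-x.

8

Eve has 16 pure strategies: ATzg, ATzf, ATxg, ATxf, AHzg, AHzf, AHxg, AHxf, CTzg, CTzf, CTxg, CTxf, CHzg, CHzf, CHxg, CHxf. Columns: b/Hi/U, b/Hi/W, b/Lo/U, b/Lo/W, e/Hi/U, e/Hi/W, e/Lo/U, e/Lo/W.
{ATzg, ATzf} → row (2,-2) (2,-2) (2,-2) (2,-2) (-3,-3) (-3,-3) (-3,-3) (-3,-3)
{ATxg, ATxf} → row (5,1) (4,3) (5,1) (4,3) (-3,-3) (-3,-3) (-3,-3) (-3,-3)
{AHzg, AHzf} → row (2,-2) (2,-2) (2,-2) (2,-2) (3,2) (3,2) (3,2) (3,2)
{AHxg, AHxf} → row (5,1) (4,3) (5,1) (4,3) (3,2) (3,2) (3,2) (3,2)
{CTzg, CTxg} → row (-2,-2) (-2,-2) (-3,4) (-3,4) (-3,-3) (-3,-3) (-3,-3) (-3,-3)
{CTzf, CTxf} → row (-3,-3) (-3,-3) (-3,4) (-3,4) (-3,-3) (-3,-3) (-3,-3) (-3,-3)
{CHzg, CHxg} → row (-2,-2) (-2,-2) (-3,4) (-3,4) (3,2) (3,2) (3,2) (3,2)
{CHzf, CHxf} → row (-3,-3) (-3,-3) (-3,4) (-3,4) (3,2) (3,2) (3,2) (3,2)
That's 8 distinct rows out of 16 strategies.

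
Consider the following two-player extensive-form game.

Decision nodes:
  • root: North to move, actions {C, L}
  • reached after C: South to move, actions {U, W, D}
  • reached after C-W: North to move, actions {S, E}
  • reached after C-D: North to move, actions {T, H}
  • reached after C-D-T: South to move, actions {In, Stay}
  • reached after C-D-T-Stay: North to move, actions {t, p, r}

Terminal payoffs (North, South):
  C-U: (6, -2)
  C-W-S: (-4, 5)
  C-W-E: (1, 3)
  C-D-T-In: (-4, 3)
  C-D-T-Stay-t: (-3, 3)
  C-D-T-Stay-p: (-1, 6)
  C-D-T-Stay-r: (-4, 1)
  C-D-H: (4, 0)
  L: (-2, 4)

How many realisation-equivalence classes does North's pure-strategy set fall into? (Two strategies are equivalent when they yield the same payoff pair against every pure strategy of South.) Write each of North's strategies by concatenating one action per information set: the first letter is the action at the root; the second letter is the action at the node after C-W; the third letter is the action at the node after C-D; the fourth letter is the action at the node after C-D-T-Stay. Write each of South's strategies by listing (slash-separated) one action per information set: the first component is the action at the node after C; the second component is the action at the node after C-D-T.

North has 24 pure strategies: CSTt, CSTp, CSTr, CSHt, CSHp, CSHr, CETt, CETp, CETr, CEHt, CEHp, CEHr, LSTt, LSTp, LSTr, LSHt, LSHp, LSHr, LETt, LETp, LETr, LEHt, LEHp, LEHr. Columns: U/In, U/Stay, W/In, W/Stay, D/In, D/Stay.
{CSTt} → row (6,-2) (6,-2) (-4,5) (-4,5) (-4,3) (-3,3)
{CSTp} → row (6,-2) (6,-2) (-4,5) (-4,5) (-4,3) (-1,6)
{CSTr} → row (6,-2) (6,-2) (-4,5) (-4,5) (-4,3) (-4,1)
{CSHt, CSHp, CSHr} → row (6,-2) (6,-2) (-4,5) (-4,5) (4,0) (4,0)
{CETt} → row (6,-2) (6,-2) (1,3) (1,3) (-4,3) (-3,3)
{CETp} → row (6,-2) (6,-2) (1,3) (1,3) (-4,3) (-1,6)
{CETr} → row (6,-2) (6,-2) (1,3) (1,3) (-4,3) (-4,1)
{CEHt, CEHp, CEHr} → row (6,-2) (6,-2) (1,3) (1,3) (4,0) (4,0)
{LSTt, LSTp, LSTr, LSHt, LSHp, LSHr, LETt, LETp, LETr, LEHt, LEHp, LEHr} → row (-2,4) (-2,4) (-2,4) (-2,4) (-2,4) (-2,4)
That's 9 distinct rows out of 24 strategies.

9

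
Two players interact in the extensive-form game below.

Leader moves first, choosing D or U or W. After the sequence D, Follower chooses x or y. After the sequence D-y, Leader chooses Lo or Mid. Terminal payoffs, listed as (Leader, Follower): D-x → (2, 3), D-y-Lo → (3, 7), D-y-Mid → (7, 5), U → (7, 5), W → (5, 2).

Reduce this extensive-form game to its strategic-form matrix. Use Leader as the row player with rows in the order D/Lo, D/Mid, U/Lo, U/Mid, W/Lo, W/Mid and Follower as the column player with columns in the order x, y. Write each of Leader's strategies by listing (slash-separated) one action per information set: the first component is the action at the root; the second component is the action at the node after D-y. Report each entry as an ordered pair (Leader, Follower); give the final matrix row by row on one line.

             x        y
 D/Lo    (2,3)    (3,7)
D/Mid    (2,3)    (7,5)
 U/Lo    (7,5)    (7,5)
U/Mid    (7,5)    (7,5)
 W/Lo    (5,2)    (5,2)
W/Mid    (5,2)    (5,2)

D/Lo: (2,3) (3,7) | D/Mid: (2,3) (7,5) | U/Lo: (7,5) (7,5) | U/Mid: (7,5) (7,5) | W/Lo: (5,2) (5,2) | W/Mid: (5,2) (5,2)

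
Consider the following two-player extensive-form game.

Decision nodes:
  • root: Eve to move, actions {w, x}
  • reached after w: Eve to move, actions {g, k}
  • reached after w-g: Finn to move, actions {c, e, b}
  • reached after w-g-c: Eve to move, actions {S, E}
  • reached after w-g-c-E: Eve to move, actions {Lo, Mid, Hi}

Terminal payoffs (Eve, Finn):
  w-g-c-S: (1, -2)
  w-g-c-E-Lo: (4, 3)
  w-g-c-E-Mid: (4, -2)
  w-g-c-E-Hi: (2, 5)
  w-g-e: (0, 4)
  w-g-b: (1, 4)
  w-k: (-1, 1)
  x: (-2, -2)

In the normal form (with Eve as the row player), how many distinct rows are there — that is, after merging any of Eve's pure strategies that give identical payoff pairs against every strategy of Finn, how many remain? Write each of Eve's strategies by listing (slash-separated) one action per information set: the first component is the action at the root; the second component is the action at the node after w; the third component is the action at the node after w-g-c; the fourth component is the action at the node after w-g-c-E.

6

Eve has 24 pure strategies: w/g/S/Lo, w/g/S/Mid, w/g/S/Hi, w/g/E/Lo, w/g/E/Mid, w/g/E/Hi, w/k/S/Lo, w/k/S/Mid, w/k/S/Hi, w/k/E/Lo, w/k/E/Mid, w/k/E/Hi, x/g/S/Lo, x/g/S/Mid, x/g/S/Hi, x/g/E/Lo, x/g/E/Mid, x/g/E/Hi, x/k/S/Lo, x/k/S/Mid, x/k/S/Hi, x/k/E/Lo, x/k/E/Mid, x/k/E/Hi. Columns: c, e, b.
{w/g/S/Lo, w/g/S/Mid, w/g/S/Hi} → row (1,-2) (0,4) (1,4)
{w/g/E/Lo} → row (4,3) (0,4) (1,4)
{w/g/E/Mid} → row (4,-2) (0,4) (1,4)
{w/g/E/Hi} → row (2,5) (0,4) (1,4)
{w/k/S/Lo, w/k/S/Mid, w/k/S/Hi, w/k/E/Lo, w/k/E/Mid, w/k/E/Hi} → row (-1,1) (-1,1) (-1,1)
{x/g/S/Lo, x/g/S/Mid, x/g/S/Hi, x/g/E/Lo, x/g/E/Mid, x/g/E/Hi, x/k/S/Lo, x/k/S/Mid, x/k/S/Hi, x/k/E/Lo, x/k/E/Mid, x/k/E/Hi} → row (-2,-2) (-2,-2) (-2,-2)
That's 6 distinct rows out of 24 strategies.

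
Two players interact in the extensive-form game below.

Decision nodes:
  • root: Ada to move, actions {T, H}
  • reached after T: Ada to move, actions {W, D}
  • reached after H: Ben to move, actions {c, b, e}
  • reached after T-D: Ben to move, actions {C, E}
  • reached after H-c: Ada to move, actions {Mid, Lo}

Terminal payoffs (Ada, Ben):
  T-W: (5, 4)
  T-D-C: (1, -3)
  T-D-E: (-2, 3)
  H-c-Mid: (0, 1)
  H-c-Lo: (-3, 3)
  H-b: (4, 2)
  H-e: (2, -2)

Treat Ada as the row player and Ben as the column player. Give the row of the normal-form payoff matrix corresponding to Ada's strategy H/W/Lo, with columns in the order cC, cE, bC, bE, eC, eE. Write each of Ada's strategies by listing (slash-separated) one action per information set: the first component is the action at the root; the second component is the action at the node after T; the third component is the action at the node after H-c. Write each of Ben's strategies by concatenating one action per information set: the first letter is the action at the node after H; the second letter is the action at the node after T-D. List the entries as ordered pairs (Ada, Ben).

(-3,3) (-3,3) (4,2) (4,2) (2,-2) (2,-2)

vs cC: Ada plays H → Ben plays c at [H] → Ada plays Lo at [H-c] → (-3, 3)
vs cE: Ada plays H → Ben plays c at [H] → Ada plays Lo at [H-c] → (-3, 3)
vs bC: Ada plays H → Ben plays b at [H] → (4, 2)
vs bE: Ada plays H → Ben plays b at [H] → (4, 2)
vs eC: Ada plays H → Ben plays e at [H] → (2, -2)
vs eE: Ada plays H → Ben plays e at [H] → (2, -2)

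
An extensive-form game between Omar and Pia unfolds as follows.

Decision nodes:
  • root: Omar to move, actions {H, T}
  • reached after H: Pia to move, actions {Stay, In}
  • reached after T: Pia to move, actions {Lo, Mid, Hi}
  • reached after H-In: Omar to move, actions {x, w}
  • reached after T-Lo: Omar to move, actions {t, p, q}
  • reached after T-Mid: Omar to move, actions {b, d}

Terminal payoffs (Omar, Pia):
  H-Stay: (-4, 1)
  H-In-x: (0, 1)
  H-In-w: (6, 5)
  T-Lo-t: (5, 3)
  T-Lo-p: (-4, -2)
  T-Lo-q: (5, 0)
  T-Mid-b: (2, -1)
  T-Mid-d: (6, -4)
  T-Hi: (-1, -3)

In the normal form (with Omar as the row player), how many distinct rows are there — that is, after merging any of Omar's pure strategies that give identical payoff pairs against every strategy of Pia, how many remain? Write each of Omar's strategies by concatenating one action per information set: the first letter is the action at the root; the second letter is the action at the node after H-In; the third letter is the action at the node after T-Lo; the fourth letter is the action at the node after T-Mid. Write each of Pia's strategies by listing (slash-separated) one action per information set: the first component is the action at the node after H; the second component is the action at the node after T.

8

Omar has 24 pure strategies: Hxtb, Hxtd, Hxpb, Hxpd, Hxqb, Hxqd, Hwtb, Hwtd, Hwpb, Hwpd, Hwqb, Hwqd, Txtb, Txtd, Txpb, Txpd, Txqb, Txqd, Twtb, Twtd, Twpb, Twpd, Twqb, Twqd. Columns: Stay/Lo, Stay/Mid, Stay/Hi, In/Lo, In/Mid, In/Hi.
{Hxtb, Hxtd, Hxpb, Hxpd, Hxqb, Hxqd} → row (-4,1) (-4,1) (-4,1) (0,1) (0,1) (0,1)
{Hwtb, Hwtd, Hwpb, Hwpd, Hwqb, Hwqd} → row (-4,1) (-4,1) (-4,1) (6,5) (6,5) (6,5)
{Txtb, Twtb} → row (5,3) (2,-1) (-1,-3) (5,3) (2,-1) (-1,-3)
{Txtd, Twtd} → row (5,3) (6,-4) (-1,-3) (5,3) (6,-4) (-1,-3)
{Txpb, Twpb} → row (-4,-2) (2,-1) (-1,-3) (-4,-2) (2,-1) (-1,-3)
{Txpd, Twpd} → row (-4,-2) (6,-4) (-1,-3) (-4,-2) (6,-4) (-1,-3)
{Txqb, Twqb} → row (5,0) (2,-1) (-1,-3) (5,0) (2,-1) (-1,-3)
{Txqd, Twqd} → row (5,0) (6,-4) (-1,-3) (5,0) (6,-4) (-1,-3)
That's 8 distinct rows out of 24 strategies.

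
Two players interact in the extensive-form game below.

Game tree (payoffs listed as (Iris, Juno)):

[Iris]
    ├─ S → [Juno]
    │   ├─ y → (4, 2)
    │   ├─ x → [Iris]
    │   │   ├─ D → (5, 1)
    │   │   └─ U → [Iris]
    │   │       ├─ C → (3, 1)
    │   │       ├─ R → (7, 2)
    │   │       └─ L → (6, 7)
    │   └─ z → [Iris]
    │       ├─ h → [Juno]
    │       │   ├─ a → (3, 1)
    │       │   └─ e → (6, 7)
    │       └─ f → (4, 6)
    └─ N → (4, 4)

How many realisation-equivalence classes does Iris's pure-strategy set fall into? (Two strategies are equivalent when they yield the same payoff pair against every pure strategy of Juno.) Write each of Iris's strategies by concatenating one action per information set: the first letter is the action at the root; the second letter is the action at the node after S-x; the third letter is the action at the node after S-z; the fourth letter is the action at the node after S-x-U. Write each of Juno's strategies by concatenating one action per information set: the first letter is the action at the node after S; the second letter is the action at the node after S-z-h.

9

Iris has 24 pure strategies: SDhC, SDhR, SDhL, SDfC, SDfR, SDfL, SUhC, SUhR, SUhL, SUfC, SUfR, SUfL, NDhC, NDhR, NDhL, NDfC, NDfR, NDfL, NUhC, NUhR, NUhL, NUfC, NUfR, NUfL. Columns: ya, ye, xa, xe, za, ze.
{SDhC, SDhR, SDhL} → row (4,2) (4,2) (5,1) (5,1) (3,1) (6,7)
{SDfC, SDfR, SDfL} → row (4,2) (4,2) (5,1) (5,1) (4,6) (4,6)
{SUhC} → row (4,2) (4,2) (3,1) (3,1) (3,1) (6,7)
{SUhR} → row (4,2) (4,2) (7,2) (7,2) (3,1) (6,7)
{SUhL} → row (4,2) (4,2) (6,7) (6,7) (3,1) (6,7)
{SUfC} → row (4,2) (4,2) (3,1) (3,1) (4,6) (4,6)
{SUfR} → row (4,2) (4,2) (7,2) (7,2) (4,6) (4,6)
{SUfL} → row (4,2) (4,2) (6,7) (6,7) (4,6) (4,6)
{NDhC, NDhR, NDhL, NDfC, NDfR, NDfL, NUhC, NUhR, NUhL, NUfC, NUfR, NUfL} → row (4,4) (4,4) (4,4) (4,4) (4,4) (4,4)
That's 9 distinct rows out of 24 strategies.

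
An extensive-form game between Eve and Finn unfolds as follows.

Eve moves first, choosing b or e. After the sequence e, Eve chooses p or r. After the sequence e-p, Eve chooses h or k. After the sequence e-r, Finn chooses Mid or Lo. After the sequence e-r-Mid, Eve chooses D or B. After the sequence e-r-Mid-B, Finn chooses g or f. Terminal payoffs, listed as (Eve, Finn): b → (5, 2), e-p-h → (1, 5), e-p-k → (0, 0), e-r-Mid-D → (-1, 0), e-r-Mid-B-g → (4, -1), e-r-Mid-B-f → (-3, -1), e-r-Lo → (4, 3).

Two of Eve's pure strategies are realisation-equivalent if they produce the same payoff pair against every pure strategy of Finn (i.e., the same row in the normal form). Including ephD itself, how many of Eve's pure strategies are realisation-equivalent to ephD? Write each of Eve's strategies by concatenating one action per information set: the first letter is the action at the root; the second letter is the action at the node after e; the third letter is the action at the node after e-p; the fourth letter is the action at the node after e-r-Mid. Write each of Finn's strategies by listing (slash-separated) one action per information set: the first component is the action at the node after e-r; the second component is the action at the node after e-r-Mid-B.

Row for ephD (columns Mid/g, Mid/f, Lo/g, Lo/f): (1,5) (1,5) (1,5) (1,5).
Under ephD, Eve's choice at the node after e-r-Mid can never be reached regardless of what Finn does, so varying those choices leaves every outcome unchanged.
Holding the reachable choices fixed and varying the unreachable one freely already gives 2 equivalent strategies.
No other strategy reproduces this row, so those 2 are the full class: ephD, ephB.

2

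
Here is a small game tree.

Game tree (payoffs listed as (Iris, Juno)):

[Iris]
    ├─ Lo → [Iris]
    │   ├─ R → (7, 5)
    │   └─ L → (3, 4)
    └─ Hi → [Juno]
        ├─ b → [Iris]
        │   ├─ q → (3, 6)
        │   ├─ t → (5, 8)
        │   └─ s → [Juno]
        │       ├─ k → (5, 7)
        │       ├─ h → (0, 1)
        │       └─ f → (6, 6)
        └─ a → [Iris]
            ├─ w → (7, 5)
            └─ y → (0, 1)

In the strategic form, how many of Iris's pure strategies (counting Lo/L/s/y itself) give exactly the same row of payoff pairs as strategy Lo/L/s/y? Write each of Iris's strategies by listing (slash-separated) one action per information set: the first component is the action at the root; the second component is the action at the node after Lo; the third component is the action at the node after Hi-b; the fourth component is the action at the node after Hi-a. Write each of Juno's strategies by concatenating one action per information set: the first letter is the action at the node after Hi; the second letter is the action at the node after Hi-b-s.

6

Row for Lo/L/s/y (columns bk, bh, bf, ak, ah, af): (3,4) (3,4) (3,4) (3,4) (3,4) (3,4).
Under Lo/L/s/y, Iris's choice at the node after Hi-b and at the node after Hi-a can never be reached regardless of what Juno does, so varying those choices leaves every outcome unchanged.
Holding the reachable choices fixed and varying the unreachable ones freely already gives 3 × 2 = 6 equivalent strategies.
No other strategy reproduces this row, so those 6 are the full class: Lo/L/q/w, Lo/L/q/y, Lo/L/t/w, Lo/L/t/y, Lo/L/s/w, Lo/L/s/y.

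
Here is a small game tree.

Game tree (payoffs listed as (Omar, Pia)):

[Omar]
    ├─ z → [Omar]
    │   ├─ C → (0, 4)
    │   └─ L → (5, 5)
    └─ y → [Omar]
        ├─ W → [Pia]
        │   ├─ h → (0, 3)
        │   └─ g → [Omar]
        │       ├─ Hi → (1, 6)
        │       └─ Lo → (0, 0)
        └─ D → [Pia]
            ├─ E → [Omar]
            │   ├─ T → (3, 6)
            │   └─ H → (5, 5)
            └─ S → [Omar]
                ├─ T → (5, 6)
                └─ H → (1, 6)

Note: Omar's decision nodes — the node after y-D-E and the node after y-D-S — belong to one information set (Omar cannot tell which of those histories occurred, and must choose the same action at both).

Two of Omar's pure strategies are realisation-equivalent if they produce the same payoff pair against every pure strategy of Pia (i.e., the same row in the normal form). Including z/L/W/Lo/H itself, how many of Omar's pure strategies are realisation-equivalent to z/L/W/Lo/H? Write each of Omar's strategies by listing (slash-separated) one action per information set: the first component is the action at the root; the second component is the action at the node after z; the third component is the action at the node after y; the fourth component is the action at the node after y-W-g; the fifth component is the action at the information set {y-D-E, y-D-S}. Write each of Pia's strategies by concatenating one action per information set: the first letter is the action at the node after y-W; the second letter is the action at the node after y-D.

Row for z/L/W/Lo/H (columns hE, hS, gE, gS): (5,5) (5,5) (5,5) (5,5).
Under z/L/W/Lo/H, Omar's choice at the node after y and at the node after y-W-g and at the information set {y-D-E, y-D-S} can never be reached regardless of what Pia does, so varying those choices leaves every outcome unchanged.
Holding the reachable choices fixed and varying the unreachable ones freely already gives 2 × 2 × 2 = 8 equivalent strategies.
No other strategy reproduces this row, so those 8 are the full class: z/L/W/Hi/T, z/L/W/Hi/H, z/L/W/Lo/T, z/L/W/Lo/H, z/L/D/Hi/T, z/L/D/Hi/H, z/L/D/Lo/T, z/L/D/Lo/H.

8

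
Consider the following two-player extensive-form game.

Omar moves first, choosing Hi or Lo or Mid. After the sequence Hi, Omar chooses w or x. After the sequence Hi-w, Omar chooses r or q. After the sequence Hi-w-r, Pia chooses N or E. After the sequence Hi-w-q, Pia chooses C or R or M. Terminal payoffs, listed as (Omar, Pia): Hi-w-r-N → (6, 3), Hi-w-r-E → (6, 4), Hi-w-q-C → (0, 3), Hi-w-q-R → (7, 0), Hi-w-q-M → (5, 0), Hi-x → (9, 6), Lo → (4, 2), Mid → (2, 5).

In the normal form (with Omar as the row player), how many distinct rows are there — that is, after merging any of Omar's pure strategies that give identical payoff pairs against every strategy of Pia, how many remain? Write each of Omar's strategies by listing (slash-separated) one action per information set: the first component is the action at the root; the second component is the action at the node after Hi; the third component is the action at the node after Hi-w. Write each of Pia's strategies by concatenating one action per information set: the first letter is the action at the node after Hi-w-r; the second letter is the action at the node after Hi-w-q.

Omar has 12 pure strategies: Hi/w/r, Hi/w/q, Hi/x/r, Hi/x/q, Lo/w/r, Lo/w/q, Lo/x/r, Lo/x/q, Mid/w/r, Mid/w/q, Mid/x/r, Mid/x/q. Columns: NC, NR, NM, EC, ER, EM.
{Hi/w/r} → row (6,3) (6,3) (6,3) (6,4) (6,4) (6,4)
{Hi/w/q} → row (0,3) (7,0) (5,0) (0,3) (7,0) (5,0)
{Hi/x/r, Hi/x/q} → row (9,6) (9,6) (9,6) (9,6) (9,6) (9,6)
{Lo/w/r, Lo/w/q, Lo/x/r, Lo/x/q} → row (4,2) (4,2) (4,2) (4,2) (4,2) (4,2)
{Mid/w/r, Mid/w/q, Mid/x/r, Mid/x/q} → row (2,5) (2,5) (2,5) (2,5) (2,5) (2,5)
That's 5 distinct rows out of 12 strategies.

5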